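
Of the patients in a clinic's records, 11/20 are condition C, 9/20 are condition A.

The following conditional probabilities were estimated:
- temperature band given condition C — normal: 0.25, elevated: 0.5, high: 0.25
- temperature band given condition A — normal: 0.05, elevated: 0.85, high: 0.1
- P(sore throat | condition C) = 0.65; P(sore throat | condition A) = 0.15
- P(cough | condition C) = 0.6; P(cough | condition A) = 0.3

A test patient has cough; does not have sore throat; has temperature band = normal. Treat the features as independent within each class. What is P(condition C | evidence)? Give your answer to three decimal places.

0.834

condition C: 0.55 × 0.25 × (1−0.65) × 0.6 = 0.028875
condition A: 0.45 × 0.05 × (1−0.15) × 0.3 = 0.0057375
P(condition C | x) = 0.028875 / 0.0346125 ≈ 0.834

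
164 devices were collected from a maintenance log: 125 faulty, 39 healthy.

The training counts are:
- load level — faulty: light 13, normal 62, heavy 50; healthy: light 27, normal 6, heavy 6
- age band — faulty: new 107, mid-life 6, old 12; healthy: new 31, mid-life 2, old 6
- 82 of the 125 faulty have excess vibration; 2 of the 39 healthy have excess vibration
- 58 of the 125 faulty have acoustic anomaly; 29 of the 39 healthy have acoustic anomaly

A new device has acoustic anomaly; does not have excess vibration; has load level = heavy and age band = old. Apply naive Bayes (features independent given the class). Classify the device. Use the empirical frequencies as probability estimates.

faulty

faulty: (125/164) × (50/125) × (12/125) × (43/125) × (58/125) ≈ 0.00467169
healthy: (39/164) × (6/39) × (6/39) × (37/39) × (29/39) ≈ 0.00397068
Highest score → faulty.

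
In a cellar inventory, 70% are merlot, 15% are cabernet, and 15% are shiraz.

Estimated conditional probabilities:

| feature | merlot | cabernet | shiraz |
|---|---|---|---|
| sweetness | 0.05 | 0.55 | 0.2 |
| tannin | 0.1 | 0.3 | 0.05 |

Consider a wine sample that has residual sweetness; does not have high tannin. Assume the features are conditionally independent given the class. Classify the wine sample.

cabernet

merlot: 0.7 × 0.05 × (1−0.1) = 0.0315
cabernet: 0.15 × 0.55 × (1−0.3) = 0.05775
shiraz: 0.15 × 0.2 × (1−0.05) = 0.0285
Highest score → cabernet.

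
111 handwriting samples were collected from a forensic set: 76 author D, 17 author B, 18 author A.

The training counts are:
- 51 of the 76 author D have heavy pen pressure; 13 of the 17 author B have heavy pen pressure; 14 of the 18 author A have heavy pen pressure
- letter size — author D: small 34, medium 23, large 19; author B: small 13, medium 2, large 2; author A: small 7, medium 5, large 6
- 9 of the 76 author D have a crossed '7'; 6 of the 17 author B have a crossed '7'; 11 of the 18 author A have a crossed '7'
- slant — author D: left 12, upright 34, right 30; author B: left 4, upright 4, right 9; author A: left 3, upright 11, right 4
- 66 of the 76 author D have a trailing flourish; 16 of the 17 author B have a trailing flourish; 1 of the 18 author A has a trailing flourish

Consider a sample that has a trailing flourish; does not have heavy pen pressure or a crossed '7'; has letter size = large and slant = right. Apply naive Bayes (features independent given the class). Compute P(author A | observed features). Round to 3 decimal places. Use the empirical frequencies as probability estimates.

author D: (76/111) × (25/76) × (19/76) × (67/76) × (30/76) × (66/76) ≈ 0.017016
author B: (17/111) × (4/17) × (2/17) × (11/17) × (9/17) × (16/17) ≈ 0.00136687
author A: (18/111) × (4/18) × (6/18) × (7/18) × (4/18) × (1/18) ≈ 0.0000576708
P(author A | x) = 0.0000576708 / 0.0184405408 ≈ 0.003

0.003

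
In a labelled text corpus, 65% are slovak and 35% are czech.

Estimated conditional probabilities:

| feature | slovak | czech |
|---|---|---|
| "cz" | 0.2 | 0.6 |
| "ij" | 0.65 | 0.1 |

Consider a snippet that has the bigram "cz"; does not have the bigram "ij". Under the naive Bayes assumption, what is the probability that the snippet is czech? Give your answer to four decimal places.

0.8060

slovak: 0.65 × 0.2 × (1−0.65) = 0.0455
czech: 0.35 × 0.6 × (1−0.1) = 0.189
P(czech | x) = 0.189 / 0.2345 ≈ 0.8060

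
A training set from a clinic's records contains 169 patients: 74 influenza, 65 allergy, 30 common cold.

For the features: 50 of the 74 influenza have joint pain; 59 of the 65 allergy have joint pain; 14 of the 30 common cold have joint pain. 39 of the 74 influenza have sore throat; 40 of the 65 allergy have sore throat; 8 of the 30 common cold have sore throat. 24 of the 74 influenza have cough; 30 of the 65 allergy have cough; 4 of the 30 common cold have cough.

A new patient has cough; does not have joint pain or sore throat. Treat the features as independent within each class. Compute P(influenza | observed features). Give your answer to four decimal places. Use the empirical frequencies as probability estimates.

influenza: (74/169) × (24/74) × (35/74) × (24/74) ≈ 0.0217841
allergy: (65/169) × (6/65) × (25/65) × (30/65) ≈ 0.0063023
common cold: (30/169) × (16/30) × (22/30) × (4/30) ≈ 0.00925707
P(influenza | x) = 0.0217841 / 0.03734347 ≈ 0.5833

0.5833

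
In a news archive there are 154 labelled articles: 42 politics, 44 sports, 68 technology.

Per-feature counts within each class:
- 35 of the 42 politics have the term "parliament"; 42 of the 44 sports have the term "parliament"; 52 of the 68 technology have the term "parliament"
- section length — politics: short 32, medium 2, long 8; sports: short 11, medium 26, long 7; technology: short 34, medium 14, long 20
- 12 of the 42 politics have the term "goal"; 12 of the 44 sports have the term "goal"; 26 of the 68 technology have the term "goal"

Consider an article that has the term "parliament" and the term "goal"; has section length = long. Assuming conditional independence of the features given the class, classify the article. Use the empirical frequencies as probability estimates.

politics: (42/154) × (35/42) × (8/42) × (12/42) ≈ 0.0123686
sports: (44/154) × (42/44) × (7/44) × (12/44) ≈ 0.0118332
technology: (68/154) × (52/68) × (20/68) × (26/68) ≈ 0.0379724
Highest score → technology.

technology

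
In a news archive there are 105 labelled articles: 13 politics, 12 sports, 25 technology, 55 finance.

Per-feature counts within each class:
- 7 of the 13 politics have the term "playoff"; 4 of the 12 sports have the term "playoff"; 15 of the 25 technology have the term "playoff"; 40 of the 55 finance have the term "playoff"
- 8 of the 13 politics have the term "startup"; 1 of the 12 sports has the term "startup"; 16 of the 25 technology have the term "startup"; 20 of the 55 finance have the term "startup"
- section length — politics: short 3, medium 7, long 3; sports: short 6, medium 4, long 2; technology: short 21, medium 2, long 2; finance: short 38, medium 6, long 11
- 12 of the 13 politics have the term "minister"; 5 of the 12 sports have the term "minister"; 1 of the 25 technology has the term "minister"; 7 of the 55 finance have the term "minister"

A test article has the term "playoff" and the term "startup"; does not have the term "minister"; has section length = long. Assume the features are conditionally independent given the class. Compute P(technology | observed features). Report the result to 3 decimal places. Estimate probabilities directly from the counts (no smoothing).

politics: (13/105) × (7/13) × (8/13) × (3/13) × (1/13) ≈ 0.000728266
sports: (12/105) × (4/12) × (1/12) × (2/12) × (7/12) ≈ 0.000308642
technology: (25/105) × (15/25) × (16/25) × (2/25) × (24/25) ≈ 0.00702171
finance: (55/105) × (40/55) × (20/55) × (11/55) × (48/55) ≈ 0.0241795
P(technology | x) = 0.00702171 / 0.032238118 ≈ 0.218

0.218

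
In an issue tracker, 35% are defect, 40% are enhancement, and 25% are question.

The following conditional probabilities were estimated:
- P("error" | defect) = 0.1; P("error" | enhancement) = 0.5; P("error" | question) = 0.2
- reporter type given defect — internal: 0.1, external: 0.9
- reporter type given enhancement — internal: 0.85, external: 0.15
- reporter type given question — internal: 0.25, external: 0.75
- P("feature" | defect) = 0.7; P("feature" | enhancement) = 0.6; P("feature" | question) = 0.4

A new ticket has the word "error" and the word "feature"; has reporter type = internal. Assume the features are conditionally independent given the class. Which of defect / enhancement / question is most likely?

defect: 0.35 × 0.1 × 0.1 × 0.7 = 0.00245
enhancement: 0.4 × 0.5 × 0.85 × 0.6 = 0.102
question: 0.25 × 0.2 × 0.25 × 0.4 = 0.005
Highest score → enhancement.

enhancement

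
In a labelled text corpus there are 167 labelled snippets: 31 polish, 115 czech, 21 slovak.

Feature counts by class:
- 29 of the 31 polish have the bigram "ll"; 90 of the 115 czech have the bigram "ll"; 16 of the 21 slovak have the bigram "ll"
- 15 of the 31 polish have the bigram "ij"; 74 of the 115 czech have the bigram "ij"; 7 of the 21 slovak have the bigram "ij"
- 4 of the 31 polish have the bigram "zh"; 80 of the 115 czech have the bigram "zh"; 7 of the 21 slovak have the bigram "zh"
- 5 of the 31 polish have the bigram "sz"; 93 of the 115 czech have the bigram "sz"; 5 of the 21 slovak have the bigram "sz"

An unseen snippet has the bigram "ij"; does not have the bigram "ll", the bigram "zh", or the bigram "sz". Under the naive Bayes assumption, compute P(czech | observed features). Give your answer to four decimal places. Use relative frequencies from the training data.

0.3761

polish: (31/167) × (2/31) × (15/31) × (27/31) × (26/31) ≈ 0.00423308
czech: (115/167) × (25/115) × (74/115) × (35/115) × (22/115) ≈ 0.00560857
slovak: (21/167) × (5/21) × (7/21) × (14/21) × (16/21) ≈ 0.00506923
P(czech | x) = 0.00560857 / 0.01491088 ≈ 0.3761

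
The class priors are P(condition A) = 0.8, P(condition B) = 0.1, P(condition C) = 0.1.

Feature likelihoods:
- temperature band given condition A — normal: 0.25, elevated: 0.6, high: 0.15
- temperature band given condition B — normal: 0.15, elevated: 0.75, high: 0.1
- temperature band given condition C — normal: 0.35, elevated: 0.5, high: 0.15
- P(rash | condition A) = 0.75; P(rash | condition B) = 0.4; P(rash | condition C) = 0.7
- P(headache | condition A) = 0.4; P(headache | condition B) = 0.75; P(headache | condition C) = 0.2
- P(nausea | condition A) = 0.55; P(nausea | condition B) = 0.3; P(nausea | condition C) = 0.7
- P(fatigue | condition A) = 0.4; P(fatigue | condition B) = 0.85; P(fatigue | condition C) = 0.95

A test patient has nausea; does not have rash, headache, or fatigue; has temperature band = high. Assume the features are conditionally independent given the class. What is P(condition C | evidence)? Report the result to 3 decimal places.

condition A: 0.8 × 0.15 × (1−0.75) × (1−0.4) × 0.55 × (1−0.4) = 0.00594
condition B: 0.1 × 0.1 × (1−0.4) × (1−0.75) × 0.3 × (1−0.85) = 0.0000675
condition C: 0.1 × 0.15 × (1−0.7) × (1−0.2) × 0.7 × (1−0.95) = 0.000126
P(condition C | x) = 0.000126 / 0.0061335 ≈ 0.021

0.021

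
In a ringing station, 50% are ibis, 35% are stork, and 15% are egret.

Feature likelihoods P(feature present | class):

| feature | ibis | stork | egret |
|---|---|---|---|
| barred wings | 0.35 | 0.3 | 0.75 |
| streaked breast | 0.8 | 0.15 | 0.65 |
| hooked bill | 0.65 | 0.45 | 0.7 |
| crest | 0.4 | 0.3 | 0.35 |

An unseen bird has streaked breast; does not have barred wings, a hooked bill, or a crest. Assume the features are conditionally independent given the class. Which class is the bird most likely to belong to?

ibis: 0.5 × (1−0.35) × 0.8 × (1−0.65) × (1−0.4) = 0.0546
stork: 0.35 × (1−0.3) × 0.15 × (1−0.45) × (1−0.3) = 0.01414875
egret: 0.15 × (1−0.75) × 0.65 × (1−0.7) × (1−0.35) = 0.004753125
Highest score → ibis.

ibis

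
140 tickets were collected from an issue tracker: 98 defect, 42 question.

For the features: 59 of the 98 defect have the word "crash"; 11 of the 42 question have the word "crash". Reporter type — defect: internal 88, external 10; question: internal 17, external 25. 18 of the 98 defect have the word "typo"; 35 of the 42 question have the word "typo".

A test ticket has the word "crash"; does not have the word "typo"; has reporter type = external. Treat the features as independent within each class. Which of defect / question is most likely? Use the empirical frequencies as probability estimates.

defect

defect: (98/140) × (59/98) × (10/98) × (80/98) ≈ 0.0351044
question: (42/140) × (11/42) × (25/42) × (7/42) ≈ 0.00779478
Highest score → defect.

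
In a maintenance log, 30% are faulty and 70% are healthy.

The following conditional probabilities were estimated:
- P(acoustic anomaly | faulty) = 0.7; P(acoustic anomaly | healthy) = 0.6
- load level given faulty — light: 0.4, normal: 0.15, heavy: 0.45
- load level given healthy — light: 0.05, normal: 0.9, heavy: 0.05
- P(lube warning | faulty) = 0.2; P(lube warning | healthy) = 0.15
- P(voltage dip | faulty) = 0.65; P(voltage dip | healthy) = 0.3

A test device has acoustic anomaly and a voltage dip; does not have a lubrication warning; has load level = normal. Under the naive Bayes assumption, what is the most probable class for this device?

faulty: 0.3 × 0.7 × 0.15 × (1−0.2) × 0.65 = 0.01638
healthy: 0.7 × 0.6 × 0.9 × (1−0.15) × 0.3 = 0.09639
Highest score → healthy.

healthy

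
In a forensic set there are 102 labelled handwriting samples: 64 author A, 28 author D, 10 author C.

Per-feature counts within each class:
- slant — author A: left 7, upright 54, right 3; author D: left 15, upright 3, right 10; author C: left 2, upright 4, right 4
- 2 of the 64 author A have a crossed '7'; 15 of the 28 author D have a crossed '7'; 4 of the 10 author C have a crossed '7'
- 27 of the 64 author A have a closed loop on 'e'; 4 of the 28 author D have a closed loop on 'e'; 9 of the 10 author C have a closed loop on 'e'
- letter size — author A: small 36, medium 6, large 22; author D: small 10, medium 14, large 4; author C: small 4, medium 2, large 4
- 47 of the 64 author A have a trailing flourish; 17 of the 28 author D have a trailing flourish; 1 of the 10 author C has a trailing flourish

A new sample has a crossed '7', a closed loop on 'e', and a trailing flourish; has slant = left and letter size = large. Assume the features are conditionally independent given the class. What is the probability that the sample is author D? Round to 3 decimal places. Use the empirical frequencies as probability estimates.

0.657

author A: (64/102) × (7/64) × (2/64) × (27/64) × (22/64) × (47/64) ≈ 0.000228398
author D: (28/102) × (15/28) × (15/28) × (4/28) × (4/28) × (17/28) ≈ 0.000976156
author C: (10/102) × (2/10) × (4/10) × (9/10) × (4/10) × (1/10) ≈ 0.000282353
P(author D | x) = 0.000976156 / 0.001486907 ≈ 0.657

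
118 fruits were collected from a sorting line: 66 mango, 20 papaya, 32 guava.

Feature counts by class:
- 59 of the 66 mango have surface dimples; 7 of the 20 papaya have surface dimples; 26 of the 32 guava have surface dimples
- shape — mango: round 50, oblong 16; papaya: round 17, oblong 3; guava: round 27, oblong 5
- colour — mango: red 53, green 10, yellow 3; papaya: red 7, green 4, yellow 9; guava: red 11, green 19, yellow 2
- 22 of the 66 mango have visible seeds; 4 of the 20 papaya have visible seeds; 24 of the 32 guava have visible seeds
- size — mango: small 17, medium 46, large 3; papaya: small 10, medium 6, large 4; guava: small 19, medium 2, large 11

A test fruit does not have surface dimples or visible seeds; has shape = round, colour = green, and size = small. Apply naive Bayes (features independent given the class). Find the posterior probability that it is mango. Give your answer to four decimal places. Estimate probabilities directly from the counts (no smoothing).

0.0940

mango: (66/118) × (7/66) × (50/66) × (10/66) × (44/66) × (17/66) ≈ 0.00116926
papaya: (20/118) × (13/20) × (17/20) × (4/20) × (16/20) × (10/20) ≈ 0.00749153
guava: (32/118) × (6/32) × (27/32) × (19/32) × (8/32) × (19/32) ≈ 0.00378121
P(mango | x) = 0.00116926 / 0.012442 ≈ 0.0940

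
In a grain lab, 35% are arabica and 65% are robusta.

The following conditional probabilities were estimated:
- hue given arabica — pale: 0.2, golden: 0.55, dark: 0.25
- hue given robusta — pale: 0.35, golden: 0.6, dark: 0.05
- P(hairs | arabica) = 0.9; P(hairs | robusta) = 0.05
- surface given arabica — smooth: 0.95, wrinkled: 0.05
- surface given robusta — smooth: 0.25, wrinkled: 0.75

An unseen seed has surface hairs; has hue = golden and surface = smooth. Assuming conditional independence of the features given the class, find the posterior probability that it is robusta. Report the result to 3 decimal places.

0.029

arabica: 0.35 × 0.55 × 0.9 × 0.95 = 0.1645875
robusta: 0.65 × 0.6 × 0.05 × 0.25 = 0.004875
P(robusta | x) = 0.004875 / 0.1694625 ≈ 0.029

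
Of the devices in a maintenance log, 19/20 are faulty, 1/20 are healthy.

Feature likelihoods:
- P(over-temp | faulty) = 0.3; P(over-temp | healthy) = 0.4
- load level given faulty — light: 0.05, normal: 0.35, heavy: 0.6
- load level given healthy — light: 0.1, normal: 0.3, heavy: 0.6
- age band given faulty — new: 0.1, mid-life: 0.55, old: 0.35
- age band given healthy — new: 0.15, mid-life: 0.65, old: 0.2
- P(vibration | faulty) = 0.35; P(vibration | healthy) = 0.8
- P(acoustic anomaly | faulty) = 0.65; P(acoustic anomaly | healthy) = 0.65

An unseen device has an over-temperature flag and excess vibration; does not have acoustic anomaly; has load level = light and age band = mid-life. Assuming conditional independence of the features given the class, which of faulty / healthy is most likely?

faulty

faulty: 0.95 × 0.3 × 0.05 × 0.55 × 0.35 × (1−0.65) = 0.00096009375
healthy: 0.05 × 0.4 × 0.1 × 0.65 × 0.8 × (1−0.65) = 0.000364
Highest score → faulty.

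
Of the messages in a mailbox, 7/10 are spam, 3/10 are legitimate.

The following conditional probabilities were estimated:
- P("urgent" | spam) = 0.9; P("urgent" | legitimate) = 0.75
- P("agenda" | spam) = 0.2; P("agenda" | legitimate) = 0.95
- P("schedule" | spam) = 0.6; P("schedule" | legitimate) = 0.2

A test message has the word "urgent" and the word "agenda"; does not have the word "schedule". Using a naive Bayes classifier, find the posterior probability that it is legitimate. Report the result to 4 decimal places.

spam: 0.7 × 0.9 × 0.2 × (1−0.6) = 0.0504
legitimate: 0.3 × 0.75 × 0.95 × (1−0.2) = 0.171
P(legitimate | x) = 0.171 / 0.2214 ≈ 0.7724

0.7724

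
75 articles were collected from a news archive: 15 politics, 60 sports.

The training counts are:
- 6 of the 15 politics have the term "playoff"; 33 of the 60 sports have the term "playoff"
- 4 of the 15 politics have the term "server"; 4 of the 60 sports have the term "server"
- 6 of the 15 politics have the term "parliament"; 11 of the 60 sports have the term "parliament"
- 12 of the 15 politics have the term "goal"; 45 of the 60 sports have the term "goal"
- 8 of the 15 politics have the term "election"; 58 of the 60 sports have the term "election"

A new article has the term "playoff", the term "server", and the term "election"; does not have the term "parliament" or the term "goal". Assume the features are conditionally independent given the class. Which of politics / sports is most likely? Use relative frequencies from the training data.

politics: (15/75) × (6/15) × (4/15) × (9/15) × (3/15) × (8/15) ≈ 0.00136533
sports: (60/75) × (33/60) × (4/60) × (49/60) × (15/60) × (58/60) ≈ 0.00578926
Highest score → sports.

sports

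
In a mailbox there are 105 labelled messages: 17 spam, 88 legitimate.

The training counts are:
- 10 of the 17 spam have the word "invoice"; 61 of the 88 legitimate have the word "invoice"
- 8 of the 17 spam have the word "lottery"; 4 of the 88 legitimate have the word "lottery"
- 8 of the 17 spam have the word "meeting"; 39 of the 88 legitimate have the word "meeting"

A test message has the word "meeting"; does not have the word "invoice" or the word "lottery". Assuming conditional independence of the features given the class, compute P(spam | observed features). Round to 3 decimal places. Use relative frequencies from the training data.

spam: (17/105) × (7/17) × (9/17) × (8/17) ≈ 0.016609
legitimate: (88/105) × (27/88) × (84/88) × (39/88) ≈ 0.108781
P(spam | x) = 0.016609 / 0.12539 ≈ 0.132

0.132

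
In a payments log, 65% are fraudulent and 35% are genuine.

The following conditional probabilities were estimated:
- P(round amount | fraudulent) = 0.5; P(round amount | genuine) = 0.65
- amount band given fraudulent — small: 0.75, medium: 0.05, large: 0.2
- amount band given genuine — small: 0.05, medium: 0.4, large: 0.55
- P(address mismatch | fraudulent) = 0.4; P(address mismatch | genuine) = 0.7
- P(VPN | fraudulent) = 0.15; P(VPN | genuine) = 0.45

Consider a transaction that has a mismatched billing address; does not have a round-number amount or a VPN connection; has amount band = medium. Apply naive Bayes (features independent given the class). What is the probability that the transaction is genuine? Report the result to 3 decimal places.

0.773

fraudulent: 0.65 × (1−0.5) × 0.05 × 0.4 × (1−0.15) = 0.005525
genuine: 0.35 × (1−0.65) × 0.4 × 0.7 × (1−0.45) = 0.018865
P(genuine | x) = 0.018865 / 0.02439 ≈ 0.773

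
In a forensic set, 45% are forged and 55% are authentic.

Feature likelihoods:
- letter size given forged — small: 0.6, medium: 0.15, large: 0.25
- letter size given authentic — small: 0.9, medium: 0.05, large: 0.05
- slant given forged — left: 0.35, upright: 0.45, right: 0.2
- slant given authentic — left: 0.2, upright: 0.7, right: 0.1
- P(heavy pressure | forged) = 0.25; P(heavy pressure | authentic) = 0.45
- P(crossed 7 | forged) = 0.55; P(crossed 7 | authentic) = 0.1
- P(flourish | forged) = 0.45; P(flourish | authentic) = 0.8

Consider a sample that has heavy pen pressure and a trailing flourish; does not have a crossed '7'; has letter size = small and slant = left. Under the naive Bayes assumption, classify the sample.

forged: 0.45 × 0.6 × 0.35 × 0.25 × (1−0.55) × 0.45 = 0.0047840625
authentic: 0.55 × 0.9 × 0.2 × 0.45 × (1−0.1) × 0.8 = 0.032076
Highest score → authentic.

authentic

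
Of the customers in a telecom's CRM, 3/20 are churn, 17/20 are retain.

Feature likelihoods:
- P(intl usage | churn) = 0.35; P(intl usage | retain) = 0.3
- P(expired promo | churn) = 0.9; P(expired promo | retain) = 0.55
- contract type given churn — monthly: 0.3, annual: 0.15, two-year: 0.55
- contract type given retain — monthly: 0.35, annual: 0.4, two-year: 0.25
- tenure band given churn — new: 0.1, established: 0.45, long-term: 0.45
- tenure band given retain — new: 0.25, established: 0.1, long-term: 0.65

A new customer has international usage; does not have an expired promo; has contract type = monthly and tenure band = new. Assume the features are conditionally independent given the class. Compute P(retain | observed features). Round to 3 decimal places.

0.985

churn: 0.15 × 0.35 × (1−0.9) × 0.3 × 0.1 = 0.0001575
retain: 0.85 × 0.3 × (1−0.55) × 0.35 × 0.25 = 0.010040625
P(retain | x) = 0.010040625 / 0.010198125 ≈ 0.985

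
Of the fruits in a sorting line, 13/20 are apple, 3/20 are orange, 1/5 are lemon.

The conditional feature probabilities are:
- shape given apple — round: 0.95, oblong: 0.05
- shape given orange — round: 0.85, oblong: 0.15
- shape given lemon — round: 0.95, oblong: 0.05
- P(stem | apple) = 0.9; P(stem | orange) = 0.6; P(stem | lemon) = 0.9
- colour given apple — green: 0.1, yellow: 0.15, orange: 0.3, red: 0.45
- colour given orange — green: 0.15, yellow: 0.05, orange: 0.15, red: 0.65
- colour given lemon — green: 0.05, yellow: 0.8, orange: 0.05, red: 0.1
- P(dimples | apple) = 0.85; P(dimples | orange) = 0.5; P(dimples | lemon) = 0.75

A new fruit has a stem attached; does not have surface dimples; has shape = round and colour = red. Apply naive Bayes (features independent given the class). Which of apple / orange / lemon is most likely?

apple: 0.65 × 0.95 × 0.9 × 0.45 × (1−0.85) = 0.037513125
orange: 0.15 × 0.85 × 0.6 × 0.65 × (1−0.5) = 0.0248625
lemon: 0.2 × 0.95 × 0.9 × 0.1 × (1−0.75) = 0.004275
Highest score → apple.

apple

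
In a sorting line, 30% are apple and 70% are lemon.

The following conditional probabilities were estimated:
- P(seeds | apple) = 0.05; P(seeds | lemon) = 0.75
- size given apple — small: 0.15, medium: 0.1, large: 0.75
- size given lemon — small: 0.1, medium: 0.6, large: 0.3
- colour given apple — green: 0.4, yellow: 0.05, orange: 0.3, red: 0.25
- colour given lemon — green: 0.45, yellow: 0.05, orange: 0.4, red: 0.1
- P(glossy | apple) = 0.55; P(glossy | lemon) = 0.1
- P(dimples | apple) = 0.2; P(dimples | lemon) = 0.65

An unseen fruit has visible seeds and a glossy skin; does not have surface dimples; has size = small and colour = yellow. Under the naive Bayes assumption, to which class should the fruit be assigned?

lemon

apple: 0.3 × 0.05 × 0.15 × 0.05 × 0.55 × (1−0.2) = 0.0000495
lemon: 0.7 × 0.75 × 0.1 × 0.05 × 0.1 × (1−0.65) = 0.000091875
Highest score → lemon.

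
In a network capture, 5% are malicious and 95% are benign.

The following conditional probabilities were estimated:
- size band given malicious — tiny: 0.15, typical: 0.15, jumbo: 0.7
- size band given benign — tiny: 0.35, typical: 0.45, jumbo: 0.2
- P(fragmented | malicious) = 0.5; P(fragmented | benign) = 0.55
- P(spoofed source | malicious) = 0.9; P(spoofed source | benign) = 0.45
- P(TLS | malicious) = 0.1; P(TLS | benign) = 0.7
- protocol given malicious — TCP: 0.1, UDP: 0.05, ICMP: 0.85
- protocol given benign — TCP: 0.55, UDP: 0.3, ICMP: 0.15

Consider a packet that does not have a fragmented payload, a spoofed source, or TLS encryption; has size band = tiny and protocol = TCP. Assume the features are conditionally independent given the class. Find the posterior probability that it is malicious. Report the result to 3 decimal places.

malicious: 0.05 × 0.15 × (1−0.5) × (1−0.9) × (1−0.1) × 0.1 = 0.00003375
benign: 0.95 × 0.35 × (1−0.55) × (1−0.45) × (1−0.7) × 0.55 = 0.01357846875
P(malicious | x) = 0.00003375 / 0.01361221875 ≈ 0.002

0.002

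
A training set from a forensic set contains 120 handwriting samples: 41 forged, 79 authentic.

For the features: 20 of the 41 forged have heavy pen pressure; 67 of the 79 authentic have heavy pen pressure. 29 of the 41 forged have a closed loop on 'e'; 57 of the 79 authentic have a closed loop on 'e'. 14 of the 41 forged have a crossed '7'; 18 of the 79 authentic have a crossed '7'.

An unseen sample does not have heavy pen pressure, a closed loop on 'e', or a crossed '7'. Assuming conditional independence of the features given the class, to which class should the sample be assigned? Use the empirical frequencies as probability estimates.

forged: (41/120) × (21/41) × (12/41) × (27/41) ≈ 0.0337299
authentic: (79/120) × (12/79) × (22/79) × (61/79) ≈ 0.021503
Highest score → forged.

forged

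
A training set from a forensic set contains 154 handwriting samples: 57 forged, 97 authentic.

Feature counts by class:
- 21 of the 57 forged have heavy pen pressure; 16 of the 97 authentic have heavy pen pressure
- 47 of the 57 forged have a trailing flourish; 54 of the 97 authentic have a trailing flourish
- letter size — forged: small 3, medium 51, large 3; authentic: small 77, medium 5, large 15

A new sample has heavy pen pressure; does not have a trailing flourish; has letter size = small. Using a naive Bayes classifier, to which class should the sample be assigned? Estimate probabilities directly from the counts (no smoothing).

forged: (57/154) × (21/57) × (10/57) × (3/57) ≈ 0.00125913
authentic: (97/154) × (16/97) × (43/97) × (77/97) ≈ 0.0365607
Highest score → authentic.

authentic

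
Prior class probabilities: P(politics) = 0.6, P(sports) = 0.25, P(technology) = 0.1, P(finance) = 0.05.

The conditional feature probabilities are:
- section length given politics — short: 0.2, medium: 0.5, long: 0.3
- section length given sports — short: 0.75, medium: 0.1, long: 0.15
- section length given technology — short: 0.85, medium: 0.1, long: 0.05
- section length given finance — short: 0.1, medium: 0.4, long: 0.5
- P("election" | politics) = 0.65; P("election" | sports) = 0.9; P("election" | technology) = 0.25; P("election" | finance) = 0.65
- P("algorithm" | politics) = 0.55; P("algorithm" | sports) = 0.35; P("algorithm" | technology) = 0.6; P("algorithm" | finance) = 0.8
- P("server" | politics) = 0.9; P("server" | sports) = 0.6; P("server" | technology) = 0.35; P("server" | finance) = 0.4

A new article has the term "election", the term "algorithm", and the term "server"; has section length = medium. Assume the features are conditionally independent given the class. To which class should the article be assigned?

politics: 0.6 × 0.5 × 0.65 × 0.55 × 0.9 = 0.096525
sports: 0.25 × 0.1 × 0.9 × 0.35 × 0.6 = 0.004725
technology: 0.1 × 0.1 × 0.25 × 0.6 × 0.35 = 0.000525
finance: 0.05 × 0.4 × 0.65 × 0.8 × 0.4 = 0.00416
Highest score → politics.

politics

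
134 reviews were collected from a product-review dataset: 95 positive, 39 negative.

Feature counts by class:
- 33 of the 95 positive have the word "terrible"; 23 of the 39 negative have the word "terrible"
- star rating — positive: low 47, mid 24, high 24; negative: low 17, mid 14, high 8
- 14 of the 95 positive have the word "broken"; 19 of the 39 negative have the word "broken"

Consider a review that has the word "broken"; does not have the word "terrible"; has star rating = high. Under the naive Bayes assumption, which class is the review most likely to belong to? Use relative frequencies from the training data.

positive: (95/134) × (62/95) × (24/95) × (14/95) ≈ 0.0172258
negative: (39/134) × (16/39) × (8/39) × (19/39) ≈ 0.0119324
Highest score → positive.

positive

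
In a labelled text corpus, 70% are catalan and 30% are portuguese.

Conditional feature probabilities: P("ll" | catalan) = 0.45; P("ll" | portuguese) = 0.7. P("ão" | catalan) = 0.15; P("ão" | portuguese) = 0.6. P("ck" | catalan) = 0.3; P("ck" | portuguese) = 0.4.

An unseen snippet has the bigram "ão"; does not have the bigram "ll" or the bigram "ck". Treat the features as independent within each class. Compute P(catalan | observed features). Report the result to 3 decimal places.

0.555

catalan: 0.7 × (1−0.45) × 0.15 × (1−0.3) = 0.040425
portuguese: 0.3 × (1−0.7) × 0.6 × (1−0.4) = 0.0324
P(catalan | x) = 0.040425 / 0.072825 ≈ 0.555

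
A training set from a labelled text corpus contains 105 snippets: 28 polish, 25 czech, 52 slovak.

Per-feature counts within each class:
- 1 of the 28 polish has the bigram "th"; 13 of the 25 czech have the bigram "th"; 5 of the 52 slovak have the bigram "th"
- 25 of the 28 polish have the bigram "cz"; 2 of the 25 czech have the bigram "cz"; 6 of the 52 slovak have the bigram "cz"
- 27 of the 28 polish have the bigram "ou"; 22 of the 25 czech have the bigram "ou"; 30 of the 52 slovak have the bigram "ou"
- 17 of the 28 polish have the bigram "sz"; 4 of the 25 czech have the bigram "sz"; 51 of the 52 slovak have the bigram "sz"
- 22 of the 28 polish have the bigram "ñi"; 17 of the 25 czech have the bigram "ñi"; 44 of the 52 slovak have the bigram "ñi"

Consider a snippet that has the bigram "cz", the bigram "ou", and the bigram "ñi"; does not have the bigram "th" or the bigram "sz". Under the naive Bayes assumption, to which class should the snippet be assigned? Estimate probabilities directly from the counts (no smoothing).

polish: (28/105) × (27/28) × (25/28) × (27/28) × (11/28) × (22/28) ≈ 0.0683379
czech: (25/105) × (12/25) × (2/25) × (22/25) × (21/25) × (17/25) = 0.004595712
slovak: (52/105) × (47/52) × (6/52) × (30/52) × (1/52) × (44/52) ≈ 0.000484864
Highest score → polish.

polish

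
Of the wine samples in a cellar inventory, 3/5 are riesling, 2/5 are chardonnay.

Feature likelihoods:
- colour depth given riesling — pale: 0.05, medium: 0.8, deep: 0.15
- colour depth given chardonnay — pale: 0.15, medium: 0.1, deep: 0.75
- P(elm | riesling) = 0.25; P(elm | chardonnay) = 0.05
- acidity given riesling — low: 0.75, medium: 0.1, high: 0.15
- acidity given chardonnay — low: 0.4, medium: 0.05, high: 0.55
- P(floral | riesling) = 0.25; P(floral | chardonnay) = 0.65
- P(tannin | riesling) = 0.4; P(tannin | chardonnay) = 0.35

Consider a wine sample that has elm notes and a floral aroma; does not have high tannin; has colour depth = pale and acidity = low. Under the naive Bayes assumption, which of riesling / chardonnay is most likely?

riesling: 0.6 × 0.05 × 0.25 × 0.75 × 0.25 × (1−0.4) = 0.00084375
chardonnay: 0.4 × 0.15 × 0.05 × 0.4 × 0.65 × (1−0.35) = 0.000507
Highest score → riesling.

riesling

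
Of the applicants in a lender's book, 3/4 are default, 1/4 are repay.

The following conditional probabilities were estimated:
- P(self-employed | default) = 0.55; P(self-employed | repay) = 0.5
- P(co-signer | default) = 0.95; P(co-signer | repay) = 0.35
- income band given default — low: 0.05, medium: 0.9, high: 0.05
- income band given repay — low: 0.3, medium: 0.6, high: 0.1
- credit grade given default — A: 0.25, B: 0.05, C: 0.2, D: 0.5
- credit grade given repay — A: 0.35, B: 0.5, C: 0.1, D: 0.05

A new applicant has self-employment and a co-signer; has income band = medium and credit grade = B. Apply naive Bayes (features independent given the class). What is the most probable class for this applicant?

default

default: 0.75 × 0.55 × 0.95 × 0.9 × 0.05 = 0.017634375
repay: 0.25 × 0.5 × 0.35 × 0.6 × 0.5 = 0.013125
Highest score → default.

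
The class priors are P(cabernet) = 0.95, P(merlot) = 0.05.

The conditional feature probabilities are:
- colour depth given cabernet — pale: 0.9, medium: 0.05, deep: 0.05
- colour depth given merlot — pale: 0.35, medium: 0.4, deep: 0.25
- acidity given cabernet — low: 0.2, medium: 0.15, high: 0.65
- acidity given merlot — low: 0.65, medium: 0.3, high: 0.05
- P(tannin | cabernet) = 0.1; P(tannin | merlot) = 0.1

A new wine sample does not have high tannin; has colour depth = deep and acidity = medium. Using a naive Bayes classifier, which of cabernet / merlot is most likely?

cabernet

cabernet: 0.95 × 0.05 × 0.15 × (1−0.1) = 0.0064125
merlot: 0.05 × 0.25 × 0.3 × (1−0.1) = 0.003375
Highest score → cabernet.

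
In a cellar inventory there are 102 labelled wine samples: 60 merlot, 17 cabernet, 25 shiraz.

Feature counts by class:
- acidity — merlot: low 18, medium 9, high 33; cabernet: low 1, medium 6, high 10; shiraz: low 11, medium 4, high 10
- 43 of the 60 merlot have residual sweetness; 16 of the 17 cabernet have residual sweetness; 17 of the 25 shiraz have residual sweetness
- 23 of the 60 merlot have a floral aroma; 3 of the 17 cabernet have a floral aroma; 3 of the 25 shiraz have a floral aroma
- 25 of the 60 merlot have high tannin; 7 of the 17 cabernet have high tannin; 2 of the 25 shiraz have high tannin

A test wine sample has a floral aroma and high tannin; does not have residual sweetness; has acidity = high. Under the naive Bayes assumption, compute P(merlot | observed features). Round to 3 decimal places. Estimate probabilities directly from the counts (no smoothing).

merlot: (60/102) × (33/60) × (17/60) × (23/60) × (25/60) ≈ 0.0146412
cabernet: (17/102) × (10/17) × (1/17) × (3/17) × (7/17) ≈ 0.000419056
shiraz: (25/102) × (10/25) × (8/25) × (3/25) × (2/25) ≈ 0.000301176
P(merlot | x) = 0.0146412 / 0.015361432 ≈ 0.953

0.953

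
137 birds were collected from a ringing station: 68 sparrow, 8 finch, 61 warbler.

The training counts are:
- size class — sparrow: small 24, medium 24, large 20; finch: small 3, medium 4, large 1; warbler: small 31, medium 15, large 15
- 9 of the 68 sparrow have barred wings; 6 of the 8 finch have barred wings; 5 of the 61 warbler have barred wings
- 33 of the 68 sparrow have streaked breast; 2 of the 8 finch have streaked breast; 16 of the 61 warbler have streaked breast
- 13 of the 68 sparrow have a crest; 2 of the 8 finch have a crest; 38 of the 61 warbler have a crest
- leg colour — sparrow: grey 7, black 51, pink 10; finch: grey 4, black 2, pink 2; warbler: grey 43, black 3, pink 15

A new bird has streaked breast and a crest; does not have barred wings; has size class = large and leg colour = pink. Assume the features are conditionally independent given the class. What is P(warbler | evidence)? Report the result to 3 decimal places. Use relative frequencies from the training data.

0.697

sparrow: (68/137) × (20/68) × (59/68) × (33/68) × (13/68) × (10/68) ≈ 0.00172816
finch: (8/137) × (1/8) × (2/8) × (2/8) × (2/8) × (2/8) ≈ 0.0000285128
warbler: (61/137) × (15/61) × (56/61) × (16/61) × (38/61) × (15/61) ≈ 0.00403863
P(warbler | x) = 0.00403863 / 0.0057953028 ≈ 0.697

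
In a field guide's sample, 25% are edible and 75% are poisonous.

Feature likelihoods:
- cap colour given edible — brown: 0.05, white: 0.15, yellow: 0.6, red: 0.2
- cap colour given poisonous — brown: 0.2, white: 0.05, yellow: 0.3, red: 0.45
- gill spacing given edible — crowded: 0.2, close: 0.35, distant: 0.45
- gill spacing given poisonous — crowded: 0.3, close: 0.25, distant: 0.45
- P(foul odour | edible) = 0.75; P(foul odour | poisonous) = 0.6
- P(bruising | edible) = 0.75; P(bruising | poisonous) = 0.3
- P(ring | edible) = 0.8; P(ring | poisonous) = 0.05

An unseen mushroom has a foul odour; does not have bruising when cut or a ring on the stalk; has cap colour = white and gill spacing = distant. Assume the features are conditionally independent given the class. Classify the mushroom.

poisonous

edible: 0.25 × 0.15 × 0.45 × 0.75 × (1−0.75) × (1−0.8) = 0.0006328125
poisonous: 0.75 × 0.05 × 0.45 × 0.6 × (1−0.3) × (1−0.05) = 0.006733125
Highest score → poisonous.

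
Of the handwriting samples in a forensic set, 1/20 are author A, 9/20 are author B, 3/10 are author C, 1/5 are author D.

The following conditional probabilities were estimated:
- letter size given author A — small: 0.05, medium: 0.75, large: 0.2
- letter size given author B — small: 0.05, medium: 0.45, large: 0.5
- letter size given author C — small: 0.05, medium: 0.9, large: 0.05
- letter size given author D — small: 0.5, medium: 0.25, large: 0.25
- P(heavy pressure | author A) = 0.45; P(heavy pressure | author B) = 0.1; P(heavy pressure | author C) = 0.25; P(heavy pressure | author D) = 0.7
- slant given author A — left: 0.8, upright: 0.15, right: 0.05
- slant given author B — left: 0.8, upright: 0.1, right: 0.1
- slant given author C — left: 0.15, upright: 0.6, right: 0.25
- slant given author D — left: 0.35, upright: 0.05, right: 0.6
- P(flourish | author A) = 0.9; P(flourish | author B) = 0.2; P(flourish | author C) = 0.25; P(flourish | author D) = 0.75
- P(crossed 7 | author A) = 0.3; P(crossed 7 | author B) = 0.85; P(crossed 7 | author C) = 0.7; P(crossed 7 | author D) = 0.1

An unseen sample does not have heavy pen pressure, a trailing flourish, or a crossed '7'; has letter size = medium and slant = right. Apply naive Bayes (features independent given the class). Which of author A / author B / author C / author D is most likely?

author A: 0.05 × 0.75 × (1−0.45) × 0.05 × (1−0.9) × (1−0.3) = 0.0000721875
author B: 0.45 × 0.45 × (1−0.1) × 0.1 × (1−0.2) × (1−0.85) = 0.002187
author C: 0.3 × 0.9 × (1−0.25) × 0.25 × (1−0.25) × (1−0.7) = 0.011390625
author D: 0.2 × 0.25 × (1−0.7) × 0.6 × (1−0.75) × (1−0.1) = 0.002025
Highest score → author C.

author C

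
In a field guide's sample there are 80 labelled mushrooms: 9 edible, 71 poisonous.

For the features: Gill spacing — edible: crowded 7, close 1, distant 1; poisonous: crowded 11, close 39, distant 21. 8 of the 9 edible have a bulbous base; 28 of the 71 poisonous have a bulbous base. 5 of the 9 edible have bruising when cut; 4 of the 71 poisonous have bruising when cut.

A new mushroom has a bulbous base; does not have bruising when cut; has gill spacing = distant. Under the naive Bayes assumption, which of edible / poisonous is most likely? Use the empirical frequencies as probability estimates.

poisonous

edible: (9/80) × (1/9) × (8/9) × (4/9) ≈ 0.00493827
poisonous: (71/80) × (21/71) × (28/71) × (67/71) ≈ 0.097689
Highest score → poisonous.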